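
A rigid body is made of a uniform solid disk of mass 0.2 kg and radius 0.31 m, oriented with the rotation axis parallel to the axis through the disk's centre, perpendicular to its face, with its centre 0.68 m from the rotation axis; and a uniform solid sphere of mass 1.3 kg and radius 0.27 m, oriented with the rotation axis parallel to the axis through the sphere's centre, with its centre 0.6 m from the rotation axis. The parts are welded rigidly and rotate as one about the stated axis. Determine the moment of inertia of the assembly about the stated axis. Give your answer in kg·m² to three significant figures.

0.608

Solid disk: I_cm = (1/2)MR² = (1/2)(0.2)(0.31)² = 0.00961 kg·m²; centre at d = 0.68 m, so the parallel axis theorem gives I = 0.00961 + (0.2)(0.68)² = 0.10209 kg·m².
Solid sphere: I_cm = (2/5)MR² = (2/5)(1.3)(0.27)² = 0.037908 kg·m²; centre at d = 0.6 m, so the parallel axis theorem gives I = 0.037908 + (1.3)(0.6)² = 0.50591 kg·m².
Total I = 0.10209 + 0.50591 = 0.608 kg·m².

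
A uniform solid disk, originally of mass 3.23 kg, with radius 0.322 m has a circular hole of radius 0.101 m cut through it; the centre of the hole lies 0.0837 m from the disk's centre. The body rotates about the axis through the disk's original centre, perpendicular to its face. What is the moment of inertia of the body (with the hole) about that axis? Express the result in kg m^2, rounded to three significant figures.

Unpierced body about its centre: I₀ = (1/2)MR² = (1/2)(3.23)(0.322)² = 0.16745 kg m^2.
The removed disk has mass m = M·(r/R)² = (3.23)(0.101/0.322)² = 0.31779 kg (same uniform areal density).
Its moment of inertia about the rotation axis (parallel-axis theorem): I_hole = (1/2)mr² + md² = (1/2)(0.31779)(0.101)² + (0.31779)(0.0837)² = 0.0038472 kg m^2.
Treating the hole as negative mass, I = I₀ − I_hole = 0.16745 − 0.0038472 = 0.1636 kg m^2.

0.164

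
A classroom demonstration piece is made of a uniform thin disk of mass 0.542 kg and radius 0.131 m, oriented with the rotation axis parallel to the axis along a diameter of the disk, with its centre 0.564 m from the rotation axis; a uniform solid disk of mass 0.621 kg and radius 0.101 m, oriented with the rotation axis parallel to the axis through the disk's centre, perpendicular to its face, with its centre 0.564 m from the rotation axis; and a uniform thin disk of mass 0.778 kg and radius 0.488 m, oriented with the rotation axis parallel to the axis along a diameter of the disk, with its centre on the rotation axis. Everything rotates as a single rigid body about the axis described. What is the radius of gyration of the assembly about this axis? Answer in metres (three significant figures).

0.466

Thin disk: I_cm = (1/4)MR² = (1/4)(0.542)(0.131)² = 0.0023253 kg·m²; centre at d = 0.564 m, so I = I_cm + Md² gives I = 0.0023253 + (0.542)(0.564)² = 0.17473 kg·m².
Solid disk: I_cm = (1/2)MR² = (1/2)(0.621)(0.101)² = 0.0031674 kg·m²; centre at d = 0.564 m, so I = I_cm + Md² gives I = 0.0031674 + (0.621)(0.564)² = 0.20071 kg·m².
Thin disk: I_cm = (1/4)MR² = (1/4)(0.778)(0.488)² = 0.046319 kg·m²; axis through the centre, so I = 0.046319 kg·m².
Total I = 0.42176 kg·m²; total mass M = 1.941 kg.
k = √(I/M) = √(0.42176/1.941) = 0.46614 m.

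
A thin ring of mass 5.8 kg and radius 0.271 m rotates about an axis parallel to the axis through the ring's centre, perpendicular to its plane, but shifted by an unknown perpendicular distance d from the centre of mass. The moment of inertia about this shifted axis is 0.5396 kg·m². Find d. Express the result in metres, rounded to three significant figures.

About the centre-of-mass axis, I_cm = MR² = (5.8)(0.271)² = 0.42596 kg·m².
Parallel axis theorem: I = I_cm + Md², so Md² = 0.5396 − 0.42596 = 0.11364 kg·m².
d = √(0.11364 / 5.8) = 0.13998 m.

0.140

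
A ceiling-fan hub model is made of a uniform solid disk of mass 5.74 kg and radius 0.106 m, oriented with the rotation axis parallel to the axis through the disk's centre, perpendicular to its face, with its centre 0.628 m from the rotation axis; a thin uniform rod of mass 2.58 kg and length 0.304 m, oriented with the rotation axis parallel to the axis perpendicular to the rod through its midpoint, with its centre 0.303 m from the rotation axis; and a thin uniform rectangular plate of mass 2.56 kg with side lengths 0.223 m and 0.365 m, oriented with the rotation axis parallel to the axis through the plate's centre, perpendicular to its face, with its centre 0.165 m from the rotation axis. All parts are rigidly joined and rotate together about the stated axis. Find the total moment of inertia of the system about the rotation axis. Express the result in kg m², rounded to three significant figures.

Solid disk: I_cm = (1/2)MR² = (1/2)(5.74)(0.106)² = 0.032247 kg m²; centre at d = 0.628 m, so I = I_cm + Md² gives I = 0.032247 + (5.74)(0.628)² = 2.296 kg m².
Thin rod: I_cm = (1/12)ML² = (1/12)(2.58)(0.304)² = 0.019869 kg m²; centre at d = 0.303 m, so I = I_cm + Md² gives I = 0.019869 + (2.58)(0.303)² = 0.25674 kg m².
Rectangular plate: I_cm = (1/12)M(a²+b²) = (1/12)(2.56)[(0.223)² + (0.365)²] = 0.03903 kg m²; centre at d = 0.165 m, so I = I_cm + Md² gives I = 0.03903 + (2.56)(0.165)² = 0.10873 kg m².
Total I = 2.296 + 0.25674 + 0.10873 = 2.6615 kg m².

2.66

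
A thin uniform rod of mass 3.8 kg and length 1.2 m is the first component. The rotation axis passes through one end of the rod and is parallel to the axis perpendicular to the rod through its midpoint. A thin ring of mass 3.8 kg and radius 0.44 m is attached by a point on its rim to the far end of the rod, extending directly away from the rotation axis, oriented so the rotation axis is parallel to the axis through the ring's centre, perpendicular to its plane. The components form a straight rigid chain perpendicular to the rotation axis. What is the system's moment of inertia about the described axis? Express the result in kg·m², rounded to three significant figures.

Thin rod: I_cm = (1/12)ML² = (1/12)(3.8)(1.2)² = 0.456 kg·m²; centre at d = 0.6 m, so I = I_cm + Md² gives I = 0.456 + (3.8)(0.6)² = 1.824 kg·m².
Thin ring: I_cm = MR² = (3.8)(0.44)² = 0.73568 kg·m²; centre at d = 0.6 + 0.6 + 0.44 = 1.64 m, so I = I_cm + Md² gives I = 0.73568 + (3.8)(1.64)² = 10.956 kg·m².
Total I = 1.824 + 10.956 = 12.78 kg·m².

12.8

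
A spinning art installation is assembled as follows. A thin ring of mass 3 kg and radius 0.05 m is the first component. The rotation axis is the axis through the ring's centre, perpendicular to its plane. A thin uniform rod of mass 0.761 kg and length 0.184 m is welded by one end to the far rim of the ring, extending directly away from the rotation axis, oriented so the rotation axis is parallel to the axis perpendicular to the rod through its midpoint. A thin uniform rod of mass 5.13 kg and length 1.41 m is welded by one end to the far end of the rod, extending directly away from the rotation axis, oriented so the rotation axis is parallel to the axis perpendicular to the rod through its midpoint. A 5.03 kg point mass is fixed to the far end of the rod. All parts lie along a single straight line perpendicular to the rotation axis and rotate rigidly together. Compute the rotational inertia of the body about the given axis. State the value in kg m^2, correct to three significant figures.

19.0

Thin ring: I_cm = MR² = (3)(0.05)² = 0.0075 kg m^2; axis through the centre, so I = 0.0075 kg m^2.
Thin rod: I_cm = (1/12)ML² = (1/12)(0.761)(0.184)² = 0.002147 kg m^2; centre at d = 0.05 + 0.092 = 0.142 m, so I = I_cm + Md² gives I = 0.002147 + (0.761)(0.142)² = 0.017492 kg m^2.
Thin rod: I_cm = (1/12)ML² = (1/12)(5.13)(1.41)² = 0.84991 kg m^2; centre at d = 0.05 + 0.092 + 0.092 + 0.705 = 0.939 m, so I = I_cm + Md² gives I = 0.84991 + (5.13)(0.939)² = 5.3731 kg m^2.
Point mass: I_cm = 0; centre at d = 0.05 + 0.092 + 0.092 + 0.705 + 0.705 = 1.644 m, so I = I_cm + Md² gives I = 0 + (5.03)(1.644)² = 13.595 kg m^2.
Total I = 0.0075 + 0.017492 + 5.3731 + 13.595 = 18.993 kg m^2.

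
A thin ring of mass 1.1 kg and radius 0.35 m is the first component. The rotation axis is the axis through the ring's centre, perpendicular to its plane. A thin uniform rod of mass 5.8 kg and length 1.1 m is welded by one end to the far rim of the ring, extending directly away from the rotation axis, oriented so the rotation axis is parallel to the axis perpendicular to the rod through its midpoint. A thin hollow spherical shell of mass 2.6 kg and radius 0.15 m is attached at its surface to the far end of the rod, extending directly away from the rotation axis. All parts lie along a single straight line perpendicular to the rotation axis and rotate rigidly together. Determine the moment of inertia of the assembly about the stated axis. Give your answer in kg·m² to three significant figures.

Thin ring: I_cm = MR² = (1.1)(0.35)² = 0.13475 kg·m²; axis through the centre, so I = 0.13475 kg·m².
Thin rod: I_cm = (1/12)ML² = (1/12)(5.8)(1.1)² = 0.58483 kg·m²; centre at d = 0.35 + 0.55 = 0.9 m, so the parallel axis theorem gives I = 0.58483 + (5.8)(0.9)² = 5.2828 kg·m².
Spherical shell: I_cm = (2/3)MR² = (2/3)(2.6)(0.15)² = 0.039 kg·m²; centre at d = 0.35 + 0.55 + 0.55 + 0.15 = 1.6 m, so the parallel axis theorem gives I = 0.039 + (2.6)(1.6)² = 6.695 kg·m².
Total I = 0.13475 + 5.2828 + 6.695 = 12.113 kg·m².

12.1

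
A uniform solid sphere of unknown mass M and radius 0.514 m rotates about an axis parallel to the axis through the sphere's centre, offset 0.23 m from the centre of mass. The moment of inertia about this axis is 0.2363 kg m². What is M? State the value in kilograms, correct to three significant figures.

1.49

I = I_cm + Md² = (2/5)MR² + Md² = M·[0.4·(0.514)² + (0.23)²] = M·0.15858.
So M = 0.2363 / 0.15858 = 1.4901 kg.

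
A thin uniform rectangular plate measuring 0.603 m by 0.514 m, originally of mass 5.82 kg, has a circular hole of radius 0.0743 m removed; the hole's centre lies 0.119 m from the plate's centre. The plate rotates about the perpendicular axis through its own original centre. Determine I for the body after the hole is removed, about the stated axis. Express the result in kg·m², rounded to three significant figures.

Unpierced body about its centre: I₀ = (1/12)M(a²+b²) = (1/12)(5.82)[(0.603)² + (0.514)²] = 0.30449 kg·m².
The removed disk has mass m = M·πr²/(ab) = (5.82)·π(0.0743)²/(0.603·0.514) = 0.32566 kg (same uniform areal density).
Its moment of inertia about the rotation axis (parallel-axis theorem): I_hole = (1/2)mr² + md² = (1/2)(0.32566)(0.0743)² + (0.32566)(0.119)² = 0.0055106 kg·m².
Treating the hole as negative mass, I = I₀ − I_hole = 0.30449 − 0.0055106 = 0.29897 kg·m².

0.299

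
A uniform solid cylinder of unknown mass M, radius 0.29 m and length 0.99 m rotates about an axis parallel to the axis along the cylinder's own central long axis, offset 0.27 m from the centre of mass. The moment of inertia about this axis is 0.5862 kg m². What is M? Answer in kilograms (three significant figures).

5.10

I = I_cm + Md² = (1/2)MR² + Md² = M·[0.5·(0.29)² + (0.27)²] = M·0.11495.
So M = 0.5862 / 0.11495 = 5.0996 kg.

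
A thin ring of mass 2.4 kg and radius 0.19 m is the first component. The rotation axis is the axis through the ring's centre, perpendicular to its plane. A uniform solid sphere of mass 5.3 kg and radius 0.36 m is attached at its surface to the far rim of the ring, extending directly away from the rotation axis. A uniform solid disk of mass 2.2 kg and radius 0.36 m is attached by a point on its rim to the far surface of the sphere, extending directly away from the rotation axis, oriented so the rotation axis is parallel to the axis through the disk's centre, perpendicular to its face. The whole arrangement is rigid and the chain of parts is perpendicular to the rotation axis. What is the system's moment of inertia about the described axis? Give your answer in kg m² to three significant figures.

Thin ring: I_cm = MR² = (2.4)(0.19)² = 0.08664 kg m²; axis through the centre, so I = 0.08664 kg m².
Solid sphere: I_cm = (2/5)MR² = (2/5)(5.3)(0.36)² = 0.27475 kg m²; centre at d = 0.19 + 0.36 = 0.55 m, so the parallel axis theorem gives I = 0.27475 + (5.3)(0.55)² = 1.878 kg m².
Solid disk: I_cm = (1/2)MR² = (1/2)(2.2)(0.36)² = 0.14256 kg m²; centre at d = 0.19 + 0.36 + 0.36 + 0.36 = 1.27 m, so the parallel axis theorem gives I = 0.14256 + (2.2)(1.27)² = 3.6909 kg m².
Total I = 0.08664 + 1.878 + 3.6909 = 5.6556 kg m².

5.66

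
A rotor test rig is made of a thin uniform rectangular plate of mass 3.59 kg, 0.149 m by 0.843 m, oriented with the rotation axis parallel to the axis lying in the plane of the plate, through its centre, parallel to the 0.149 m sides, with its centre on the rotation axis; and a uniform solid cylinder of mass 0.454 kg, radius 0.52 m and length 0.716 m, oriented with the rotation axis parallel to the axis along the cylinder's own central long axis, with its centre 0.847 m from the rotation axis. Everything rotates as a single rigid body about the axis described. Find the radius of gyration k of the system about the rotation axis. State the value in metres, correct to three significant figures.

0.385

Rectangular plate: I_cm = (1/12)Mb² = (1/12)(3.59)(0.843)² = 0.2126 kg m^2; axis through the centre, so I = 0.2126 kg m^2.
Solid cylinder: I_cm = (1/2)MR² = (1/2)(0.454)(0.52)² = 0.061381 kg m^2; centre at d = 0.847 m, so I = I_cm + Md² gives I = 0.061381 + (0.454)(0.847)² = 0.38708 kg m^2.
Total I = 0.59969 kg m^2; total mass M = 4.044 kg.
k = √(I/M) = √(0.59969/4.044) = 0.38509 m.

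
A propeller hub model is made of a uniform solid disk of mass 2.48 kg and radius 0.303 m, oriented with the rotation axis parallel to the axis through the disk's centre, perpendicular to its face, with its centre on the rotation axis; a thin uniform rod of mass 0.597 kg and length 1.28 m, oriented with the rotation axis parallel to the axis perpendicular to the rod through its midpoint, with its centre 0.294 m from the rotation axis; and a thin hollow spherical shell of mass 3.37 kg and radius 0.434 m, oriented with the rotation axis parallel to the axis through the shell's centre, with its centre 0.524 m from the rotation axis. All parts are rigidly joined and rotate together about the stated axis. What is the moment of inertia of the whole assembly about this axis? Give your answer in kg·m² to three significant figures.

1.60

Solid disk: I_cm = (1/2)MR² = (1/2)(2.48)(0.303)² = 0.11384 kg·m²; axis through the centre, so I = 0.11384 kg·m².
Thin rod: I_cm = (1/12)ML² = (1/12)(0.597)(1.28)² = 0.08151 kg·m²; centre at d = 0.294 m, so I = I_cm + Md² gives I = 0.08151 + (0.597)(0.294)² = 0.13311 kg·m².
Spherical shell: I_cm = (2/3)MR² = (2/3)(3.37)(0.434)² = 0.42317 kg·m²; centre at d = 0.524 m, so I = I_cm + Md² gives I = 0.42317 + (3.37)(0.524)² = 1.3485 kg·m².
Total I = 0.11384 + 0.13311 + 1.3485 = 1.5955 kg·m².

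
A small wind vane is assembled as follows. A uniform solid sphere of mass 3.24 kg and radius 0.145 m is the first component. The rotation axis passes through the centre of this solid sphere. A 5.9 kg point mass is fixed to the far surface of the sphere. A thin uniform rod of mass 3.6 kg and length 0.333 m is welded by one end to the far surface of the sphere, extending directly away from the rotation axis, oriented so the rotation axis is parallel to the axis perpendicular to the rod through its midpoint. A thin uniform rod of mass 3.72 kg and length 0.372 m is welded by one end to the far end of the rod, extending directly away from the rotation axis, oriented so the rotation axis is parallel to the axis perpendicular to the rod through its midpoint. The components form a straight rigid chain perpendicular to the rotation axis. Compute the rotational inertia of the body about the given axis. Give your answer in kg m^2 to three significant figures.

Solid sphere: I_cm = (2/5)MR² = (2/5)(3.24)(0.145)² = 0.027248 kg m^2; axis through the centre, so I = 0.027248 kg m^2.
Point mass: I_cm = 0; centre at d = 0.145 m, so the parallel axis theorem gives I = 0 + (5.9)(0.145)² = 0.12405 kg m^2.
Thin rod: I_cm = (1/12)ML² = (1/12)(3.6)(0.333)² = 0.033267 kg m^2; centre at d = 0.145 + 0.1665 = 0.3115 m, so the parallel axis theorem gives I = 0.033267 + (3.6)(0.3115)² = 0.38258 kg m^2.
Thin rod: I_cm = (1/12)ML² = (1/12)(3.72)(0.372)² = 0.042899 kg m^2; centre at d = 0.145 + 0.1665 + 0.1665 + 0.186 = 0.664 m, so the parallel axis theorem gives I = 0.042899 + (3.72)(0.664)² = 1.683 kg m^2.
Total I = 0.027248 + 0.12405 + 0.38258 + 1.683 = 2.2169 kg m^2.

2.22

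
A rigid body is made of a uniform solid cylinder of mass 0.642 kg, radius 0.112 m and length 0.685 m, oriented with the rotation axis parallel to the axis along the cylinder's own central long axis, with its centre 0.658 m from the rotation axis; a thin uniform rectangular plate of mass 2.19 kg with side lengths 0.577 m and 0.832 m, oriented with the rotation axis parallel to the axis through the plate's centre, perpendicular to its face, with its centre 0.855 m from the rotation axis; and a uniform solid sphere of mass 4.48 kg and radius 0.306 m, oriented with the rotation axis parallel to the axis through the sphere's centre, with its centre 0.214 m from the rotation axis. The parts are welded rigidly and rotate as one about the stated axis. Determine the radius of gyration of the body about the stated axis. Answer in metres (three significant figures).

Solid cylinder: I_cm = (1/2)MR² = (1/2)(0.642)(0.112)² = 0.0040266 kg m^2; centre at d = 0.658 m, so the parallel axis theorem gives I = 0.0040266 + (0.642)(0.658)² = 0.28199 kg m^2.
Rectangular plate: I_cm = (1/12)M(a²+b²) = (1/12)(2.19)[(0.577)² + (0.832)²] = 0.18709 kg m^2; centre at d = 0.855 m, so the parallel axis theorem gives I = 0.18709 + (2.19)(0.855)² = 1.788 kg m^2.
Solid sphere: I_cm = (2/5)MR² = (2/5)(4.48)(0.306)² = 0.1678 kg m^2; centre at d = 0.214 m, so the parallel axis theorem gives I = 0.1678 + (4.48)(0.214)² = 0.37296 kg m^2.
Total I = 2.443 kg m^2; total mass M = 7.312 kg.
k = √(I/M) = √(2.443/7.312) = 0.57802 m.

0.578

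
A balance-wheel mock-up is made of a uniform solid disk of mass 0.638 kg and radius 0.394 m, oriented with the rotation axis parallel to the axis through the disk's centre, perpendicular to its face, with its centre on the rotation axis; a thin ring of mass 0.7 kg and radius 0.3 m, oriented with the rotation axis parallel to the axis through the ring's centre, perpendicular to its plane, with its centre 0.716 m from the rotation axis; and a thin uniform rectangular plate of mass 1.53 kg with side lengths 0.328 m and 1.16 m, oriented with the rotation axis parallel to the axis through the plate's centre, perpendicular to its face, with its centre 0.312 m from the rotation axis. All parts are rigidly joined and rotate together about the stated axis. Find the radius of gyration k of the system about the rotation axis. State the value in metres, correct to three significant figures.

Solid disk: I_cm = (1/2)MR² = (1/2)(0.638)(0.394)² = 0.04952 kg m²; axis through the centre, so I = 0.04952 kg m².
Thin ring: I_cm = MR² = (0.7)(0.3)² = 0.063 kg m²; centre at d = 0.716 m, so the parallel axis theorem gives I = 0.063 + (0.7)(0.716)² = 0.42186 kg m².
Rectangular plate: I_cm = (1/12)M(a²+b²) = (1/12)(1.53)[(0.328)² + (1.16)²] = 0.18528 kg m²; centre at d = 0.312 m, so the parallel axis theorem gives I = 0.18528 + (1.53)(0.312)² = 0.33422 kg m².
Total I = 0.8056 kg m²; total mass M = 2.868 kg.
k = √(I/M) = √(0.8056/2.868) = 0.52999 m.

0.530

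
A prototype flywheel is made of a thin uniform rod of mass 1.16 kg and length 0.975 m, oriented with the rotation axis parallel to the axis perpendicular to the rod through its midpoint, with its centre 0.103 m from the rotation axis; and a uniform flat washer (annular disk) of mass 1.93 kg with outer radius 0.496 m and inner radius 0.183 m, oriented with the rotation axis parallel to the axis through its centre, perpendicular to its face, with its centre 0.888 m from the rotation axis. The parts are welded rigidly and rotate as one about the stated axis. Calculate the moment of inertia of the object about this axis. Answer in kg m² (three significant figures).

Thin rod: I_cm = (1/12)ML² = (1/12)(1.16)(0.975)² = 0.091894 kg m²; centre at d = 0.103 m, so the parallel axis theorem gives I = 0.091894 + (1.16)(0.103)² = 0.1042 kg m².
Annular disk: I_cm = (1/2)M(R²+r²) = (1/2)(1.93)[(0.496)² + (0.183)²] = 0.26972 kg m²; centre at d = 0.888 m, so the parallel axis theorem gives I = 0.26972 + (1.93)(0.888)² = 1.7916 kg m².
Total I = 0.1042 + 1.7916 = 1.8958 kg m².

1.90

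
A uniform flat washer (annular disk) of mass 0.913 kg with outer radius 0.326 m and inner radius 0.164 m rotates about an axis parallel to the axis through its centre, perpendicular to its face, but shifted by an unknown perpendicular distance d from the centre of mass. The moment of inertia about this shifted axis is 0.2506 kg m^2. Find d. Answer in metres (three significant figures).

0.456

About the centre-of-mass axis, I_cm = (1/2)M(R²+r²) = (1/2)(0.913)[(0.326)² + (0.164)²] = 0.060793 kg m^2.
Parallel axis theorem: I = I_cm + Md², so Md² = 0.2506 − 0.060793 = 0.18981 kg m^2.
d = √(0.18981 / 0.913) = 0.45595 m.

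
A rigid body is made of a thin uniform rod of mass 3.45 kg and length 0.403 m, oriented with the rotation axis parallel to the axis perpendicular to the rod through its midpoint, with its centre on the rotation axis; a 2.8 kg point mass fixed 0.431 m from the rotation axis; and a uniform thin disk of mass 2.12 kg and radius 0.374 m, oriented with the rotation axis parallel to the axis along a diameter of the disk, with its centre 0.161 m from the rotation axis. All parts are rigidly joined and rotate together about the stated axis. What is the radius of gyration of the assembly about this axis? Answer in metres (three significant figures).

0.288

Thin rod: I_cm = (1/12)ML² = (1/12)(3.45)(0.403)² = 0.046693 kg·m²; axis through the centre, so I = 0.046693 kg·m².
Point mass: I_cm = 0; centre at d = 0.431 m, so I = I_cm + Md² gives I = 0 + (2.8)(0.431)² = 0.52013 kg·m².
Thin disk: I_cm = (1/4)MR² = (1/4)(2.12)(0.374)² = 0.074134 kg·m²; centre at d = 0.161 m, so I = I_cm + Md² gives I = 0.074134 + (2.12)(0.161)² = 0.12909 kg·m².
Total I = 0.69591 kg·m²; total mass M = 8.37 kg.
k = √(I/M) = √(0.69591/8.37) = 0.28835 m.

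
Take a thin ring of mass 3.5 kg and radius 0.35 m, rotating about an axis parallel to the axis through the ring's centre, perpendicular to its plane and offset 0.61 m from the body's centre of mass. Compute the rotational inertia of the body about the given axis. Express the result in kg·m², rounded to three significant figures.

1.73

I_cm = MR² = (3.5)(0.35)² = 0.42875 kg·m²; centre at d = 0.61 m, so the parallel axis theorem gives I = 0.42875 + (3.5)(0.61)² = 1.7311 kg·m².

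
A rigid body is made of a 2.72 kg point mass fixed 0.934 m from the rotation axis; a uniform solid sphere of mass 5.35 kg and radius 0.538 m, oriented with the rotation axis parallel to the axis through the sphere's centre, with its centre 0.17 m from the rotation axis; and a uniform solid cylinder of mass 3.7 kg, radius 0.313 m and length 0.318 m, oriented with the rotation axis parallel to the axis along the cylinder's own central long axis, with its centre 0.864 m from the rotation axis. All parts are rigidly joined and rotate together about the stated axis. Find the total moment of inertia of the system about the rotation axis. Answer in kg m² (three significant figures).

Point mass: I_cm = 0; centre at d = 0.934 m, so I = I_cm + Md² gives I = 0 + (2.72)(0.934)² = 2.3728 kg m².
Solid sphere: I_cm = (2/5)MR² = (2/5)(5.35)(0.538)² = 0.61941 kg m²; centre at d = 0.17 m, so I = I_cm + Md² gives I = 0.61941 + (5.35)(0.17)² = 0.77403 kg m².
Solid cylinder: I_cm = (1/2)MR² = (1/2)(3.7)(0.313)² = 0.18124 kg m²; centre at d = 0.864 m, so I = I_cm + Md² gives I = 0.18124 + (3.7)(0.864)² = 2.9433 kg m².
Total I = 2.3728 + 0.77403 + 2.9433 = 6.0901 kg m².

6.09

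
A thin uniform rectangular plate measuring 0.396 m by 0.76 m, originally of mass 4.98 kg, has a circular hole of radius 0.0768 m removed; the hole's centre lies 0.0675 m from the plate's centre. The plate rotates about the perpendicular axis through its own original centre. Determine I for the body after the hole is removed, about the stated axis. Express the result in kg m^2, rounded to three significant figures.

Unpierced body about its centre: I₀ = (1/12)M(a²+b²) = (1/12)(4.98)[(0.396)² + (0.76)²] = 0.30478 kg m^2.
The removed disk has mass m = M·πr²/(ab) = (4.98)·π(0.0768)²/(0.396·0.76) = 0.30661 kg (same uniform areal density).
Its moment of inertia about the rotation axis (parallel-axis theorem): I_hole = (1/2)mr² + md² = (1/2)(0.30661)(0.0768)² + (0.30661)(0.0675)² = 0.0023013 kg m^2.
Treating the hole as negative mass, I = I₀ − I_hole = 0.30478 − 0.0023013 = 0.30248 kg m^2.

0.302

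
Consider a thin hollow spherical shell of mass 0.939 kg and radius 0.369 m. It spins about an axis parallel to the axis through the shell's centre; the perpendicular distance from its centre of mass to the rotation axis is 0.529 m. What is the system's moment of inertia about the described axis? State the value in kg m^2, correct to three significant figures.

0.348

I_cm = (2/3)MR² = (2/3)(0.939)(0.369)² = 0.085237 kg m^2; centre at d = 0.529 m, so I = I_cm + Md² gives I = 0.085237 + (0.939)(0.529)² = 0.34801 kg m^2.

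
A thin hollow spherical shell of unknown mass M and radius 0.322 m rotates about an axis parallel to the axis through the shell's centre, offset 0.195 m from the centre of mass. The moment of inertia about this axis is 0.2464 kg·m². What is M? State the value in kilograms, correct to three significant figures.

I = I_cm + Md² = (2/3)MR² + Md² = M·[0.666667·(0.322)² + (0.195)²] = M·0.10715.
So M = 0.2464 / 0.10715 = 2.2996 kg.

2.30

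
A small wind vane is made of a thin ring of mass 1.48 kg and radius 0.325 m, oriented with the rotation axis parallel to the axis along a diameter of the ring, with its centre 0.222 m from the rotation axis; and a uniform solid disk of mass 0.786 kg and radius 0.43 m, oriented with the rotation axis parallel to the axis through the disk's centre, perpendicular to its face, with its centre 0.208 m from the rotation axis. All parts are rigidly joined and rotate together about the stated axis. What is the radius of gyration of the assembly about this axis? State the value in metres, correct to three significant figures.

0.337

Thin ring: I_cm = (1/2)MR² = (1/2)(1.48)(0.325)² = 0.078163 kg·m²; centre at d = 0.222 m, so I = I_cm + Md² gives I = 0.078163 + (1.48)(0.222)² = 0.1511 kg·m².
Solid disk: I_cm = (1/2)MR² = (1/2)(0.786)(0.43)² = 0.072666 kg·m²; centre at d = 0.208 m, so I = I_cm + Md² gives I = 0.072666 + (0.786)(0.208)² = 0.10667 kg·m².
Total I = 0.25777 kg·m²; total mass M = 2.266 kg.
k = √(I/M) = √(0.25777/2.266) = 0.33728 m.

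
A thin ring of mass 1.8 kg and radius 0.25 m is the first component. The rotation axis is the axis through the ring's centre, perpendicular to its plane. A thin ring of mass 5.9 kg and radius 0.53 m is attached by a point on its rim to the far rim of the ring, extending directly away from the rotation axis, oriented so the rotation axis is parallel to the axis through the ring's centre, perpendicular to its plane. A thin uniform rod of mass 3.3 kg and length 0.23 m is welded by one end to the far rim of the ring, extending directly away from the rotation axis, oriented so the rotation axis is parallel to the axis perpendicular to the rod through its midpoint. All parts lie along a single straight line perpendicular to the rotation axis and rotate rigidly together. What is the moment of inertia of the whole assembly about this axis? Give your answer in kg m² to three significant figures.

12.1

Thin ring: I_cm = MR² = (1.8)(0.25)² = 0.1125 kg m²; axis through the centre, so I = 0.1125 kg m².
Thin ring: I_cm = MR² = (5.9)(0.53)² = 1.6573 kg m²; centre at d = 0.25 + 0.53 = 0.78 m, so I = I_cm + Md² gives I = 1.6573 + (5.9)(0.78)² = 5.2469 kg m².
Thin rod: I_cm = (1/12)ML² = (1/12)(3.3)(0.23)² = 0.014547 kg m²; centre at d = 0.25 + 0.53 + 0.53 + 0.115 = 1.425 m, so I = I_cm + Md² gives I = 0.014547 + (3.3)(1.425)² = 6.7156 kg m².
Total I = 0.1125 + 5.2469 + 6.7156 = 12.075 kg m².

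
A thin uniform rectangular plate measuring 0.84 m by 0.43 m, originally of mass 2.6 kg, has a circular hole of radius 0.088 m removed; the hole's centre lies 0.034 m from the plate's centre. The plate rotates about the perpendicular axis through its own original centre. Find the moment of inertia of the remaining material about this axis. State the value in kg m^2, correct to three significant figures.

0.192

Unpierced body about its centre: I₀ = (1/12)M(a²+b²) = (1/12)(2.6)[(0.84)² + (0.43)²] = 0.19294 kg m^2.
The removed disk has mass m = M·πr²/(ab) = (2.6)·π(0.088)²/(0.84·0.43) = 0.17512 kg (same uniform areal density).
Its moment of inertia about the rotation axis (parallel-axis theorem): I_hole = (1/2)mr² + md² = (1/2)(0.17512)(0.088)² + (0.17512)(0.034)² = 0.00088051 kg m^2.
Treating the hole as negative mass, I = I₀ − I_hole = 0.19294 − 0.00088051 = 0.19206 kg m^2.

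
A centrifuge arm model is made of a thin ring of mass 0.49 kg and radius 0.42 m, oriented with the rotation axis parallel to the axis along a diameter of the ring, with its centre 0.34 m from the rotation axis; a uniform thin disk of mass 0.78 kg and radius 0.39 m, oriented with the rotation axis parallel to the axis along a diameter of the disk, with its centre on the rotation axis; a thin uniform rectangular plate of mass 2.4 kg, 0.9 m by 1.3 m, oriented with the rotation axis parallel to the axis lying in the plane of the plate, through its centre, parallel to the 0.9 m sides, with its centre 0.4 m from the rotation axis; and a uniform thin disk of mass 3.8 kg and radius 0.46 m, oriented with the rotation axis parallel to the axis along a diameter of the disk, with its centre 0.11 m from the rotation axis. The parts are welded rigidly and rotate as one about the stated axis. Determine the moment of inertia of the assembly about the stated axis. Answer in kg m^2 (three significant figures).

Thin ring: I_cm = (1/2)MR² = (1/2)(0.49)(0.42)² = 0.043218 kg m^2; centre at d = 0.34 m, so the parallel axis theorem gives I = 0.043218 + (0.49)(0.34)² = 0.099862 kg m^2.
Thin disk: I_cm = (1/4)MR² = (1/4)(0.78)(0.39)² = 0.02966 kg m^2; axis through the centre, so I = 0.02966 kg m^2.
Rectangular plate: I_cm = (1/12)Mb² = (1/12)(2.4)(1.3)² = 0.338 kg m^2; centre at d = 0.4 m, so the parallel axis theorem gives I = 0.338 + (2.4)(0.4)² = 0.722 kg m^2.
Thin disk: I_cm = (1/4)MR² = (1/4)(3.8)(0.46)² = 0.20102 kg m^2; centre at d = 0.11 m, so the parallel axis theorem gives I = 0.20102 + (3.8)(0.11)² = 0.247 kg m^2.
Total I = 0.099862 + 0.02966 + 0.722 + 0.247 = 1.0985 kg m^2.

1.10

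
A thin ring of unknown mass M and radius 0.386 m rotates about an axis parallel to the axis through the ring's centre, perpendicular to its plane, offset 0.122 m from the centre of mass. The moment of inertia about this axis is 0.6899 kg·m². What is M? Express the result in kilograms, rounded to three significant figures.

4.21

I = I_cm + Md² = MR² + Md² = M·[1·(0.386)² + (0.122)²] = M·0.16388.
So M = 0.6899 / 0.16388 = 4.2098 kg.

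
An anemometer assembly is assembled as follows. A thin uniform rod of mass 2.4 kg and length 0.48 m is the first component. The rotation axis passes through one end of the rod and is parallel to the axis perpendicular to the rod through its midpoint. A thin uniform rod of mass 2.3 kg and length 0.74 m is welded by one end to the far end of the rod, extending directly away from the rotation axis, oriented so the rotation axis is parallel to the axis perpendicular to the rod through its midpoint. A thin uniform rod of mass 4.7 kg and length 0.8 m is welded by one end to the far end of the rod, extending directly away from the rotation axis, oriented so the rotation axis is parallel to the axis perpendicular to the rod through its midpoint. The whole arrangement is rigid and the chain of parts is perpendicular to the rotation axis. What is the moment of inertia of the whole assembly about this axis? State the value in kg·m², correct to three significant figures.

Thin rod: I_cm = (1/12)ML² = (1/12)(2.4)(0.48)² = 0.04608 kg·m²; centre at d = 0.24 m, so I = I_cm + Md² gives I = 0.04608 + (2.4)(0.24)² = 0.18432 kg·m².
Thin rod: I_cm = (1/12)ML² = (1/12)(2.3)(0.74)² = 0.10496 kg·m²; centre at d = 0.24 + 0.24 + 0.37 = 0.85 m, so I = I_cm + Md² gives I = 0.10496 + (2.3)(0.85)² = 1.7667 kg·m².
Thin rod: I_cm = (1/12)ML² = (1/12)(4.7)(0.8)² = 0.25067 kg·m²; centre at d = 0.24 + 0.24 + 0.37 + 0.37 + 0.4 = 1.62 m, so I = I_cm + Md² gives I = 0.25067 + (4.7)(1.62)² = 12.585 kg·m².
Total I = 0.18432 + 1.7667 + 12.585 = 14.536 kg·m².

14.5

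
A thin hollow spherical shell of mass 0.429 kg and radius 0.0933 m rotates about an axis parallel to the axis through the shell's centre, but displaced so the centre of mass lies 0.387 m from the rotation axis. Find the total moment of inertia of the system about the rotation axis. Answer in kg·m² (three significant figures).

0.0667

I_cm = (2/3)MR² = (2/3)(0.429)(0.0933)² = 0.0024896 kg·m²; centre at d = 0.387 m, so I = I_cm + Md² gives I = 0.0024896 + (0.429)(0.387)² = 0.06674 kg·m².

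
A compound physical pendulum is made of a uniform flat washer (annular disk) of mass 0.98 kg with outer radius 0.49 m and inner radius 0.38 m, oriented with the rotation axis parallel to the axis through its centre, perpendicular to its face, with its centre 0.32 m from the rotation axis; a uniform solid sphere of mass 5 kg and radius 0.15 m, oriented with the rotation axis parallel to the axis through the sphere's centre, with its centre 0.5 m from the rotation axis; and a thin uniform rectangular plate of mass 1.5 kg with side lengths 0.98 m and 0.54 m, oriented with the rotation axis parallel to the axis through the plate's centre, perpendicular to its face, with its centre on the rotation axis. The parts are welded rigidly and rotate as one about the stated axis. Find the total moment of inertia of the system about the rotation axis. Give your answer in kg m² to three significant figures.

1.74

Annular disk: I_cm = (1/2)M(R²+r²) = (1/2)(0.98)[(0.49)² + (0.38)²] = 0.1884 kg m²; centre at d = 0.32 m, so the parallel axis theorem gives I = 0.1884 + (0.98)(0.32)² = 0.28876 kg m².
Solid sphere: I_cm = (2/5)MR² = (2/5)(5)(0.15)² = 0.045 kg m²; centre at d = 0.5 m, so the parallel axis theorem gives I = 0.045 + (5)(0.5)² = 1.295 kg m².
Rectangular plate: I_cm = (1/12)M(a²+b²) = (1/12)(1.5)[(0.98)² + (0.54)²] = 0.1565 kg m²; axis through the centre, so I = 0.1565 kg m².
Total I = 0.28876 + 1.295 + 0.1565 = 1.7403 kg m².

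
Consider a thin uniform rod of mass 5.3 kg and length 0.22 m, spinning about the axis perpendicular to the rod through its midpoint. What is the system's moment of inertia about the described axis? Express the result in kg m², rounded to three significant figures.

0.0214

I_cm = (1/12)ML² = (1/12)(5.3)(0.22)² = 0.021377 kg m²; axis through the centre, so I = 0.021377 kg m².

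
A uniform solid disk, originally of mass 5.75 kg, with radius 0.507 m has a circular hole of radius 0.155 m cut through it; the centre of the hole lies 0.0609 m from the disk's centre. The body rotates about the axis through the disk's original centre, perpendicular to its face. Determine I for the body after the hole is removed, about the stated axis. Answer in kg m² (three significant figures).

0.731

Unpierced body about its centre: I₀ = (1/2)MR² = (1/2)(5.75)(0.507)² = 0.73902 kg m².
The removed disk has mass m = M·(r/R)² = (5.75)(0.155/0.507)² = 0.53742 kg (same uniform areal density).
Its moment of inertia about the rotation axis (parallel-axis theorem): I_hole = (1/2)mr² + md² = (1/2)(0.53742)(0.155)² + (0.53742)(0.0609)² = 0.008449 kg m².
Treating the hole as negative mass, I = I₀ − I_hole = 0.73902 − 0.008449 = 0.73057 kg m².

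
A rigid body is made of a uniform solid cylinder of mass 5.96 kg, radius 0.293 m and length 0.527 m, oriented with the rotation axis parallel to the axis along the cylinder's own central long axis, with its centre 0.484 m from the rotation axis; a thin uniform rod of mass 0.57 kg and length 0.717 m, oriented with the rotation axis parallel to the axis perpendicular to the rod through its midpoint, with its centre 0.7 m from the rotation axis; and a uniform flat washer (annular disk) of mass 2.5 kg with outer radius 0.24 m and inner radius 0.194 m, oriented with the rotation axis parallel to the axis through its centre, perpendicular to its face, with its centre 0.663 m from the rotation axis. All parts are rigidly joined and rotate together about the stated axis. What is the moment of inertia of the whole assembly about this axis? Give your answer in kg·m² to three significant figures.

3.17

Solid cylinder: I_cm = (1/2)MR² = (1/2)(5.96)(0.293)² = 0.25583 kg·m²; centre at d = 0.484 m, so I = I_cm + Md² gives I = 0.25583 + (5.96)(0.484)² = 1.652 kg·m².
Thin rod: I_cm = (1/12)ML² = (1/12)(0.57)(0.717)² = 0.024419 kg·m²; centre at d = 0.7 m, so I = I_cm + Md² gives I = 0.024419 + (0.57)(0.7)² = 0.30372 kg·m².
Annular disk: I_cm = (1/2)M(R²+r²) = (1/2)(2.5)[(0.24)² + (0.194)²] = 0.11904 kg·m²; centre at d = 0.663 m, so I = I_cm + Md² gives I = 0.11904 + (2.5)(0.663)² = 1.218 kg·m².
Total I = 1.652 + 0.30372 + 1.218 = 3.1737 kg·m².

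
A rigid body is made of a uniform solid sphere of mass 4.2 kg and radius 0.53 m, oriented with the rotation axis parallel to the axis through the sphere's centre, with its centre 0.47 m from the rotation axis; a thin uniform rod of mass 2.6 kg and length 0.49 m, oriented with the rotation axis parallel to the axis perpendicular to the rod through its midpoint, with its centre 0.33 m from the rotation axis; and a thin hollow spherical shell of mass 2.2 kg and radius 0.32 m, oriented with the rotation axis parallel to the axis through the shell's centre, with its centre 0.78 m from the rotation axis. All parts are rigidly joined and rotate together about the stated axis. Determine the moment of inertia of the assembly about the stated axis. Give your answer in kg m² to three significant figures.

3.22

Solid sphere: I_cm = (2/5)MR² = (2/5)(4.2)(0.53)² = 0.47191 kg m²; centre at d = 0.47 m, so the parallel axis theorem gives I = 0.47191 + (4.2)(0.47)² = 1.3997 kg m².
Thin rod: I_cm = (1/12)ML² = (1/12)(2.6)(0.49)² = 0.052022 kg m²; centre at d = 0.33 m, so the parallel axis theorem gives I = 0.052022 + (2.6)(0.33)² = 0.33516 kg m².
Spherical shell: I_cm = (2/3)MR² = (2/3)(2.2)(0.32)² = 0.15019 kg m²; centre at d = 0.78 m, so the parallel axis theorem gives I = 0.15019 + (2.2)(0.78)² = 1.4887 kg m².
Total I = 1.3997 + 0.33516 + 1.4887 = 3.2235 kg m².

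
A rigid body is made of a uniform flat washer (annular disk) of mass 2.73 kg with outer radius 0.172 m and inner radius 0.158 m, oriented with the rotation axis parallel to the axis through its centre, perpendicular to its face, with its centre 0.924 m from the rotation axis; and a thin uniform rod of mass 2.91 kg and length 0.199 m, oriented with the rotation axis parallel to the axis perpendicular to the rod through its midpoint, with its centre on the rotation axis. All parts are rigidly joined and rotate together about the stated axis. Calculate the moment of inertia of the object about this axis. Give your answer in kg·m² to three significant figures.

2.41

Annular disk: I_cm = (1/2)M(R²+r²) = (1/2)(2.73)[(0.172)² + (0.158)²] = 0.074458 kg·m²; centre at d = 0.924 m, so I = I_cm + Md² gives I = 0.074458 + (2.73)(0.924)² = 2.4053 kg·m².
Thin rod: I_cm = (1/12)ML² = (1/12)(2.91)(0.199)² = 0.0096032 kg·m²; axis through the centre, so I = 0.0096032 kg·m².
Total I = 2.4053 + 0.0096032 = 2.4149 kg·m².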